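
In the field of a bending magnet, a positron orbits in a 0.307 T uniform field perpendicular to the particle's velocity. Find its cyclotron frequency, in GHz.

f = qB/(2πm) = (1×1.60×10^-19)(0.307) / [2π(9.11×10^-31)] = 8.58×10^9 Hz.

f ≈ 8.58 GHz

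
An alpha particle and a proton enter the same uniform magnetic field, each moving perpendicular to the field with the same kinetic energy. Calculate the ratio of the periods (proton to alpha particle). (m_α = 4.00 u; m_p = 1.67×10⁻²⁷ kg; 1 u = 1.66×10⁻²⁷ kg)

T = 2πm/(qB) is independent of speed, so T₂/T₁ = (m₂/q₂)/(m₁/q₁).
T_{proton}/T_{alpha particle} = (1.67×10^-27/1e) / (6.64×10^-27/2e) = 0.503.

ratio ≈ 0.503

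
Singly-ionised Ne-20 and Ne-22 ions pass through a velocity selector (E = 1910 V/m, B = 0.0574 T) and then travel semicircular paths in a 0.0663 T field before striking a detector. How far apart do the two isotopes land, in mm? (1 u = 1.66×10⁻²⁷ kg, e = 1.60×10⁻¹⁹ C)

Both emerge at v = E/B₁ = 3.33×10^4 m/s.
r = mv/(qB₂), so r₁ = 0.1041 m and r₂ = 0.1146 m, giving Δr = 0.0104 m.
After a semicircle each ion lands a diameter 2r from the entry slit, so the separation is 2Δr = 0.0208 m.

Δd ≈ 20.8 mm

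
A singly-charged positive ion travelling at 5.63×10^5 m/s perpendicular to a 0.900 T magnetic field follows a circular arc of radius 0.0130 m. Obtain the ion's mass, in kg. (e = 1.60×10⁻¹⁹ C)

qvB = mv²/r ⇒ m = qBr/v.
m = (1×1.60×10^-19)(0.900)(0.0130) / (5.63×10^5) = 3.33×10^-27 kg.

m ≈ 3.33×10^-27 kg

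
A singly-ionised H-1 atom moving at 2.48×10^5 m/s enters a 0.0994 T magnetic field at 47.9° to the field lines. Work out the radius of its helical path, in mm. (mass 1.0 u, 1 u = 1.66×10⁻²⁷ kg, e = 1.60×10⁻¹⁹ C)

Only the perpendicular component v⊥ = v sin47.9° = 1.84×10^5 m/s is bent by the field.
r = m v⊥ /(qB) = (1.66×10^-27)(1.84×10^5) / [(1×1.60×10^-19)(0.0994)] = 0.0192 m.

r ≈ 19.2 mm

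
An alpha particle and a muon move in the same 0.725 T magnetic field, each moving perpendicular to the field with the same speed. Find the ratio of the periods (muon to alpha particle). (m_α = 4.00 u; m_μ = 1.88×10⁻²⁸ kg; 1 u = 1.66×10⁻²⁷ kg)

T = 2πm/(qB) is independent of speed, so T₂/T₁ = (m₂/q₂)/(m₁/q₁).
T_{muon}/T_{alpha particle} = (1.88×10^-28/1e) / (6.64×10^-27/2e) = 0.0566.

ratio ≈ 0.0566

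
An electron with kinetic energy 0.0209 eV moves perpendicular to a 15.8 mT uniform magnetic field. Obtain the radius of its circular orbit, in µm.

r ≈ 30.9 µm

Convert the energy: K = 0.0209 eV = 3.34×10^-21 J.
v = √(2K/m) = √(2·3.34×10^-21/9.11×10^-31) = 8.57×10^4 m/s.
r = mv/(qB) = (9.11×10^-31)(8.57×10^4) / [(1×1.60×10^-19)(0.0158)] = 3.09×10^-5 m.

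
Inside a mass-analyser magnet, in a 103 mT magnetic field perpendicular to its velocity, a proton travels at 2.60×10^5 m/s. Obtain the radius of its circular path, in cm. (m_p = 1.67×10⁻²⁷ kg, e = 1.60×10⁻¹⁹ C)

r ≈ 2.63 cm

The magnetic force provides the centripetal force: qvB = mv²/r, so r = mv/(qB).
r = (1.67×10^-27 kg)(2.60×10^5 m/s) / [(1×1.60×10^-19 C)(0.103 T)] = 0.0263 m.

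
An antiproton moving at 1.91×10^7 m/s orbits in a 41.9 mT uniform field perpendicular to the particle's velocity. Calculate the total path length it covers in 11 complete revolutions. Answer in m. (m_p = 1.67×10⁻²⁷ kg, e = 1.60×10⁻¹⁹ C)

L ≈ 329 m

r = mv/(qB) = 4.76 m, so one revolution covers 2πr = 29.9 m.
In 11 revolutions: L = 11·2πr = 329 m.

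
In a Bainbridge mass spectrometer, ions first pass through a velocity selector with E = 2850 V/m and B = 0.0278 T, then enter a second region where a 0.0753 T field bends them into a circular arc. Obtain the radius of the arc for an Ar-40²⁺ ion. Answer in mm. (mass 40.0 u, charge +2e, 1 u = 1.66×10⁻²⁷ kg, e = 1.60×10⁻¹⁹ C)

The selector passes v = E/B = 2850/0.0278 = 1.03×10^5 m/s.
In the deflection region, r = mv/(qB₂) = (6.64×10^-26)(1.03×10^5) / [(2×1.60×10^-19)(0.0753)] = 0.283 m.

r ≈ 283 mm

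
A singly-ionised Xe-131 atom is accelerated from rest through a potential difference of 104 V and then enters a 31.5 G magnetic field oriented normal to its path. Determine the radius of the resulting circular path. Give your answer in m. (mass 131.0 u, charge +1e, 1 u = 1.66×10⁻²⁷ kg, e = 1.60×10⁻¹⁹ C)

The kinetic energy gained is K = qV = (1×1.60×10^-19)(104) = 1.66×10^-17 J.
v = √(2K/m) = 1.24×10^4 m/s.
r = mv/(qB) = (2.17×10^-25)(1.24×10^4) / [(1×1.60×10^-19)(3.15×10^-3)] = 5.34 m.

r ≈ 5.34 m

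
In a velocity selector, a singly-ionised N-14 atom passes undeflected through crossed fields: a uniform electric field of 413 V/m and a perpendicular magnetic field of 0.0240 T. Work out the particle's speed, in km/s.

For zero net force, qE = qvB, so v = E/B.
v = (413) / (0.0240) = 1.72×10^4 m/s.

v ≈ 17.2 km/s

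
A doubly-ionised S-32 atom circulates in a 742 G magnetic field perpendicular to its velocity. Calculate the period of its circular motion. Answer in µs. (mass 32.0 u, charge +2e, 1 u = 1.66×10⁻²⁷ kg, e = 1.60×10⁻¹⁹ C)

T ≈ 14.1 µs

The cyclotron period is independent of speed: T = 2πm/(qB).
T = 2π(5.31×10^-26) / [(2×1.60×10^-19)(0.0742)] = 1.41×10^-5 s.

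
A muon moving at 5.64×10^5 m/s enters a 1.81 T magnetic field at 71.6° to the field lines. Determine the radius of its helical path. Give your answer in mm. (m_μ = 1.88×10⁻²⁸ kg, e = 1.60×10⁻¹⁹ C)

Only the perpendicular component v⊥ = v sin71.6° = 5.35×10^5 m/s is bent by the field.
r = m v⊥ /(qB) = (1.88×10^-28)(5.35×10^5) / [(1×1.60×10^-19)(1.81)] = 3.47×10^-4 m.

r ≈ 0.347 mm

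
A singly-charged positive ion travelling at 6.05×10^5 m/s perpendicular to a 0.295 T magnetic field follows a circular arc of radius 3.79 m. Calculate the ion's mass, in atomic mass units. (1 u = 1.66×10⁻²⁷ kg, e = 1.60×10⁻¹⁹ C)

qvB = mv²/r ⇒ m = qBr/v.
m = (1×1.60×10^-19)(0.295)(3.79) / (6.05×10^5) = 2.96×10^-25 kg = 178 u.

m ≈ 178 u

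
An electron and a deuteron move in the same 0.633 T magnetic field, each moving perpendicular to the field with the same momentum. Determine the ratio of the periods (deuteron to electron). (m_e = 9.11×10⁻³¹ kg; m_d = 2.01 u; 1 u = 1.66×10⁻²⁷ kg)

T = 2πm/(qB) is independent of speed, so T₂/T₁ = (m₂/q₂)/(m₁/q₁).
T_{deuteron}/T_{electron} = (3.34×10^-27/1e) / (9.11×10^-31/1e) = 3660.

ratio ≈ 3660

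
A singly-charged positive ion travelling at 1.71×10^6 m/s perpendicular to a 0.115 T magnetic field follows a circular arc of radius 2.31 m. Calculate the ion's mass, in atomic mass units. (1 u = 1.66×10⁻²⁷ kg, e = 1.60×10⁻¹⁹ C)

m ≈ 15.0 u

qvB = mv²/r ⇒ m = qBr/v.
m = (1×1.60×10^-19)(0.115)(2.31) / (1.71×10^6) = 2.49×10^-26 kg = 15.0 u.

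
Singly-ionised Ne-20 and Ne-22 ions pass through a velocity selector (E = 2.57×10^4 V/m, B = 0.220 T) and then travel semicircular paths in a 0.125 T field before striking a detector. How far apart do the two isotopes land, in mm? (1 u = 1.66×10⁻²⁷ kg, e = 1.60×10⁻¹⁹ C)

Both emerge at v = E/B₁ = 1.17×10^5 m/s.
r = mv/(qB₂), so r₁ = 0.1939 m and r₂ = 0.2133 m, giving Δr = 0.0194 m.
After a semicircle each ion lands a diameter 2r from the entry slit, so the separation is 2Δr = 0.0388 m.

Δd ≈ 38.8 mm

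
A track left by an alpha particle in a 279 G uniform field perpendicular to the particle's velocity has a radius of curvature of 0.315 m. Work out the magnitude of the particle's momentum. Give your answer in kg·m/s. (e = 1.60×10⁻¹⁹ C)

Since qvB = mv²/r, the momentum p = mv = qBr.
p = (2×1.60×10^-19)(0.0279)(0.315) = 2.81×10^-21 kg·m/s.

p ≈ 2.81×10^-21 kg·m/s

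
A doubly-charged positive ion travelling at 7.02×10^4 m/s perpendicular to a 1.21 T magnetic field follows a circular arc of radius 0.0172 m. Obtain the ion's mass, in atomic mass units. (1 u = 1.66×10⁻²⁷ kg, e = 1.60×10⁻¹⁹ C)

qvB = mv²/r ⇒ m = qBr/v.
m = (2×1.60×10^-19)(1.21)(0.0172) / (7.02×10^4) = 9.49×10^-26 kg = 57.2 u.

m ≈ 57.2 u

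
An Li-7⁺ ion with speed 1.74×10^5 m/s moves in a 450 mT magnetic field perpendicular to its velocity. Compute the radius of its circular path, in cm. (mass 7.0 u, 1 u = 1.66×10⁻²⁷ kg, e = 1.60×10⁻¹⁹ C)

r ≈ 2.81 cm

The magnetic force provides the centripetal force: qvB = mv²/r, so r = mv/(qB).
r = (1.16×10^-26 kg)(1.74×10^5 m/s) / [(1×1.60×10^-19 C)(0.450 T)] = 0.0281 m.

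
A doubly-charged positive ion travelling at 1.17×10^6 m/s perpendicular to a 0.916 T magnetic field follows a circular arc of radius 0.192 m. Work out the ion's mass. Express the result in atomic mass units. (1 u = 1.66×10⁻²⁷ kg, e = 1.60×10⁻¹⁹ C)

qvB = mv²/r ⇒ m = qBr/v.
m = (2×1.60×10^-19)(0.916)(0.192) / (1.17×10^6) = 4.81×10^-26 kg = 29.0 u.

m ≈ 29.0 u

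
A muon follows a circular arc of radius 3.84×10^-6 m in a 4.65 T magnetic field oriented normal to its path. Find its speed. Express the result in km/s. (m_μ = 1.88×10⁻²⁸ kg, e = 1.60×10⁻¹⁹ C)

v ≈ 15.2 km/s

From qvB = mv²/r, v = qBr/m.
v = (1×1.60×10^-19)(4.65)(3.84×10^-6) / (1.88×10^-28) = 1.52×10^4 m/s.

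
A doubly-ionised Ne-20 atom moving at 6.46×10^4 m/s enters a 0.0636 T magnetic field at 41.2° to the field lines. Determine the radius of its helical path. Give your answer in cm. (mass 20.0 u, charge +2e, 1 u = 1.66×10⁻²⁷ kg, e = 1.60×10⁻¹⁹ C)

Only the perpendicular component v⊥ = v sin41.2° = 4.26×10^4 m/s is bent by the field.
r = m v⊥ /(qB) = (3.32×10^-26)(4.26×10^4) / [(2×1.60×10^-19)(0.0636)] = 0.0694 m.

r ≈ 6.94 cm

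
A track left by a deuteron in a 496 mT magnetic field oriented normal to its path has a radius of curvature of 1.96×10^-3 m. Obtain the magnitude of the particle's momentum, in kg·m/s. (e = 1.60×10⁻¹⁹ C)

p ≈ 1.56×10^-22 kg·m/s

Since qvB = mv²/r, the momentum p = mv = qBr.
p = (1×1.60×10^-19)(0.496)(1.96×10^-3) = 1.56×10^-22 kg·m/s.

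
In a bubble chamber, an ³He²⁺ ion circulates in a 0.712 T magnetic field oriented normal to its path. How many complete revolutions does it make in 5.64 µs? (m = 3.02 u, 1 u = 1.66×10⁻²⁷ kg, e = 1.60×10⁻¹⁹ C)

N = 40

T = 2πm/(qB) = 2π(5.0132×10^-27) / [(2×1.60×10^-19)(0.712)] = 1.3825×10^-7 s.
N = t/T = 5.64×10^-6 / 1.3825×10^-7 ≈ 40.80, so 40 complete revolutions.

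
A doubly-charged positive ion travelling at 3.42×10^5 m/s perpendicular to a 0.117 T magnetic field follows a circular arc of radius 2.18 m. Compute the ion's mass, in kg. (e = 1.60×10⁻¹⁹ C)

qvB = mv²/r ⇒ m = qBr/v.
m = (2×1.60×10^-19)(0.117)(2.18) / (3.42×10^5) = 2.39×10^-25 kg.

m ≈ 2.39×10^-25 kg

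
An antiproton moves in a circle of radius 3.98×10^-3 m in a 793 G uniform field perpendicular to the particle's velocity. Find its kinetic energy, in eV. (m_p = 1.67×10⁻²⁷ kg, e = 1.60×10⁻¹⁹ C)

v = qBr/m = (1×1.60×10^-19)(0.0793)(3.98×10^-3) / (1.67×10^-27) = 3.02×10^4 m/s.
K = ½mv² = 0.5·(1.67×10^-27)·(3.02×10^4)² = 7.63×10^-19 J = 4.77 eV.

K ≈ 4.77 eV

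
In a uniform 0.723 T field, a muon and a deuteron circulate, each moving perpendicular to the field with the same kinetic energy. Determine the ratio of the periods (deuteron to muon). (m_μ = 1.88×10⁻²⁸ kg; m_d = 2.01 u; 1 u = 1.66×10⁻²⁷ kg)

T = 2πm/(qB) is independent of speed, so T₂/T₁ = (m₂/q₂)/(m₁/q₁).
T_{deuteron}/T_{muon} = (3.34×10^-27/1e) / (1.88×10^-28/1e) = 17.7.

ratio ≈ 17.7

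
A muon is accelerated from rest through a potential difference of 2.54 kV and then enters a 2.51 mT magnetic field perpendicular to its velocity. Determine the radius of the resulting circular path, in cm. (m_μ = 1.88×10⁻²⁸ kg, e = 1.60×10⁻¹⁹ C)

r ≈ 97.3 cm

The kinetic energy gained is K = qV = (1×1.60×10^-19)(2540) = 4.06×10^-16 J.
v = √(2K/m) = 2.08×10^6 m/s.
r = mv/(qB) = (1.88×10^-28)(2.08×10^6) / [(1×1.60×10^-19)(2.51×10^-3)] = 0.973 m.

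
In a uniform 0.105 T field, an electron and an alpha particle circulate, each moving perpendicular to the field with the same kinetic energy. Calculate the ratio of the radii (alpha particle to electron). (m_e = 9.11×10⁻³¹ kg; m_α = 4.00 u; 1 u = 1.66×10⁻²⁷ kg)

ratio ≈ 42.7

r = √(2mK)/(qB) ⇒ at equal K, r ∝ √m/q.
r_{alpha particle}/r_{electron} = 42.7.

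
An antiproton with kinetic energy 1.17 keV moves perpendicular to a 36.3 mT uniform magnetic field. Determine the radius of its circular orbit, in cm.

Convert the energy: K = 1.17 keV = 1.87×10^-16 J.
v = √(2K/m) = √(2·1.87×10^-16/1.67×10^-27) = 4.73×10^5 m/s.
r = mv/(qB) = (1.67×10^-27)(4.73×10^5) / [(1×1.60×10^-19)(0.0363)] = 0.136 m.

r ≈ 13.6 cm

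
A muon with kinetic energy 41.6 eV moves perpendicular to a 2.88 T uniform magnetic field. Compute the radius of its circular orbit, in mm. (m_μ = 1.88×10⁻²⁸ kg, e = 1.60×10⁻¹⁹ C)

Convert the energy: K = 41.6 eV = 6.66×10^-18 J.
v = √(2K/m) = √(2·6.66×10^-18/1.88×10^-28) = 2.66×10^5 m/s.
r = mv/(qB) = (1.88×10^-28)(2.66×10^5) / [(1×1.60×10^-19)(2.88)] = 1.09×10^-4 m.

r ≈ 0.109 mm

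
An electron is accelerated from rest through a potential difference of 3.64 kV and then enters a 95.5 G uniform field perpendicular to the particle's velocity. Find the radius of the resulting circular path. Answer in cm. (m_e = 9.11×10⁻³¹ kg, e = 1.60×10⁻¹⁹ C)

The kinetic energy gained is K = qV = (1×1.60×10^-19)(3640) = 5.82×10^-16 J.
v = √(2K/m) = 3.58×10^7 m/s.
r = mv/(qB) = (9.11×10^-31)(3.58×10^7) / [(1×1.60×10^-19)(9.55×10^-3)] = 0.0213 m.

r ≈ 2.13 cm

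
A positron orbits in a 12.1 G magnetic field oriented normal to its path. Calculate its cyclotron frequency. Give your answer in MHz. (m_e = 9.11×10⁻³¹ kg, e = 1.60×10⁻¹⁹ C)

f = qB/(2πm) = (1×1.60×10^-19)(1.21×10^-3) / [2π(9.11×10^-31)] = 3.38×10^7 Hz.

f ≈ 33.8 MHz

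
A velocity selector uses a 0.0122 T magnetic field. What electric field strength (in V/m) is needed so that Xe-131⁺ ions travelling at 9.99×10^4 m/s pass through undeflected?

E ≈ 1220 V/m

qE = qvB ⇒ E = vB = (9.99×10^4)(0.0122) = 1220 V/m.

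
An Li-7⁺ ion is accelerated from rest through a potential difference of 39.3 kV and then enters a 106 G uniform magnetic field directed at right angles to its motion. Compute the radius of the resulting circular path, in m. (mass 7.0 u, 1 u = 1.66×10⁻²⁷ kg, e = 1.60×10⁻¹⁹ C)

The kinetic energy gained is K = qV = (1×1.60×10^-19)(3.93×10^4) = 6.29×10^-15 J.
v = √(2K/m) = 1.04×10^6 m/s.
r = mv/(qB) = (1.16×10^-26)(1.04×10^6) / [(1×1.60×10^-19)(0.0106)] = 7.13 m.

r ≈ 7.13 m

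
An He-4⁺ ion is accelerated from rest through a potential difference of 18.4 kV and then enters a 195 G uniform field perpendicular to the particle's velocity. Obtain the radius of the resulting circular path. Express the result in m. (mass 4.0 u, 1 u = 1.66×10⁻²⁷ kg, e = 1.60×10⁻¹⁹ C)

The kinetic energy gained is K = qV = (1×1.60×10^-19)(1.84×10^4) = 2.94×10^-15 J.
v = √(2K/m) = 9.42×10^5 m/s.
r = mv/(qB) = (6.64×10^-27)(9.42×10^5) / [(1×1.60×10^-19)(0.0195)] = 2.00 m.

r ≈ 2.00 m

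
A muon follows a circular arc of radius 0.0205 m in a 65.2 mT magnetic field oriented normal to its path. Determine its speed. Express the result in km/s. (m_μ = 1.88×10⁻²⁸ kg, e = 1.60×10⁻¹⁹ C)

From qvB = mv²/r, v = qBr/m.
v = (1×1.60×10^-19)(0.0652)(0.0205) / (1.88×10^-28) = 1.14×10^6 m/s.

v ≈ 1140 km/s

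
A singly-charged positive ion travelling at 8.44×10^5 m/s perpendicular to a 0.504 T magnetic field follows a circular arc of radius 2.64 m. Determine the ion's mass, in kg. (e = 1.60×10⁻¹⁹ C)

qvB = mv²/r ⇒ m = qBr/v.
m = (1×1.60×10^-19)(0.504)(2.64) / (8.44×10^5) = 2.52×10^-25 kg.

m ≈ 2.52×10^-25 kg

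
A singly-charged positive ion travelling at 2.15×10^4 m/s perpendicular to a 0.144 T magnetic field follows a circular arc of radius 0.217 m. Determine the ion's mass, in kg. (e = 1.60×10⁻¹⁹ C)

m ≈ 2.33×10^-25 kg

qvB = mv²/r ⇒ m = qBr/v.
m = (1×1.60×10^-19)(0.144)(0.217) / (2.15×10^4) = 2.33×10^-25 kg.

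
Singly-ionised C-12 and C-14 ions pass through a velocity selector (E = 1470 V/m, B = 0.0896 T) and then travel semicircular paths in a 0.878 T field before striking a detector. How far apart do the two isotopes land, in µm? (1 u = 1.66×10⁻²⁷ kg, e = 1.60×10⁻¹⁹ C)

Δd ≈ 775 µm

Both emerge at v = E/B₁ = 1.64×10^4 m/s.
r = mv/(qB₂), so r₁ = 2.326×10^-3 m and r₂ = 2.714×10^-3 m, giving Δr = 3.88×10^-4 m.
After a semicircle each ion lands a diameter 2r from the entry slit, so the separation is 2Δr = 7.75×10^-4 m.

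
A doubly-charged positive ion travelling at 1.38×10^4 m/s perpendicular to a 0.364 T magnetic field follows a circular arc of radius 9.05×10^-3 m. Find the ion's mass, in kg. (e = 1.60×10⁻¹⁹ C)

qvB = mv²/r ⇒ m = qBr/v.
m = (2×1.60×10^-19)(0.364)(9.05×10^-3) / (1.38×10^4) = 7.64×10^-26 kg.

m ≈ 7.64×10^-26 kg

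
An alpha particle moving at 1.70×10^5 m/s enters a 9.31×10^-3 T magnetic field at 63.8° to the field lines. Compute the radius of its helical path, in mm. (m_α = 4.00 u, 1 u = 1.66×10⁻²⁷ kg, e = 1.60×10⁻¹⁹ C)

r ≈ 340 mm

Only the perpendicular component v⊥ = v sin63.8° = 1.53×10^5 m/s is bent by the field.
r = m v⊥ /(qB) = (6.64×10^-27)(1.53×10^5) / [(2×1.60×10^-19)(9.31×10^-3)] = 0.340 m.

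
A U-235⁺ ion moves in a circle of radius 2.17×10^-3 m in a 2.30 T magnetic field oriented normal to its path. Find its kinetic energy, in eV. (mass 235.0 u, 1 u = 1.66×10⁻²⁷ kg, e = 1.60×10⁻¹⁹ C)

K ≈ 5.11 eV

v = qBr/m = (1×1.60×10^-19)(2.30)(2.17×10^-3) / (3.90×10^-25) = 2050 m/s.
K = ½mv² = 0.5·(3.90×10^-25)·(2050)² = 8.17×10^-19 J = 5.11 eV.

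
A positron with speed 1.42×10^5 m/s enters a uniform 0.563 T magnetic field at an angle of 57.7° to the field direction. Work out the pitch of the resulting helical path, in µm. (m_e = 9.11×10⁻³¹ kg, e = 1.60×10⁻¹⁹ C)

The velocity component along B is v∥ = v cos57.7° = 7.59×10^4 m/s.
The cyclotron period T = 2πm/(qB) = 6.35×10^-11 s is set by m, q, B alone.
Pitch = v∥·T = (7.59×10^4)(6.35×10^-11) = 4.82×10^-6 m.

pitch ≈ 4.82 µm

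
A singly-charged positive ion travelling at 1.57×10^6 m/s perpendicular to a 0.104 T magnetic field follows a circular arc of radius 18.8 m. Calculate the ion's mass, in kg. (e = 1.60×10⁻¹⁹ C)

qvB = mv²/r ⇒ m = qBr/v.
m = (1×1.60×10^-19)(0.104)(18.8) / (1.57×10^6) = 1.99×10^-25 kg.

m ≈ 1.99×10^-25 kg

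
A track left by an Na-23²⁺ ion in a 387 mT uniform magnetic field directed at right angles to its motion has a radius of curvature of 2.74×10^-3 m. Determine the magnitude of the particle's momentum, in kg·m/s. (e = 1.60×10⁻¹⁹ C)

Since qvB = mv²/r, the momentum p = mv = qBr.
p = (2×1.60×10^-19)(0.387)(2.74×10^-3) = 3.39×10^-22 kg·m/s.

p ≈ 3.39×10^-22 kg·m/s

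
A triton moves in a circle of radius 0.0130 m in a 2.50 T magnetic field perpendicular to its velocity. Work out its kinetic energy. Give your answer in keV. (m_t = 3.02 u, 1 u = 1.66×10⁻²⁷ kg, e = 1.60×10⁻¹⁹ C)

v = qBr/m = (1×1.60×10^-19)(2.50)(0.0130) / (5.01×10^-27) = 1.04×10^6 m/s.
K = ½mv² = 0.5·(5.01×10^-27)·(1.04×10^6)² = 2.70×10^-15 J = 16.9 keV.

K ≈ 16.9 keV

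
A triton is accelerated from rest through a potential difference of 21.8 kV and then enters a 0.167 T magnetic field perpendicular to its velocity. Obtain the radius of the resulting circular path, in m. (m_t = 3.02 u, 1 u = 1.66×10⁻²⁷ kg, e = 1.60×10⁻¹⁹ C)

The kinetic energy gained is K = qV = (1×1.60×10^-19)(2.18×10^4) = 3.49×10^-15 J.
v = √(2K/m) = 1.18×10^6 m/s.
r = mv/(qB) = (5.01×10^-27)(1.18×10^6) / [(1×1.60×10^-19)(0.167)] = 0.221 m.

r ≈ 0.221 m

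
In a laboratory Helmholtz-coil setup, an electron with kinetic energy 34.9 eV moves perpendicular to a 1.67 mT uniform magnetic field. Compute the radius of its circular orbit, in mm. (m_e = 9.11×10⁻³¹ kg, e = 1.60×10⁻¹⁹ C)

Convert the energy: K = 34.9 eV = 5.58×10^-18 J.
v = √(2K/m) = √(2·5.58×10^-18/9.11×10^-31) = 3.50×10^6 m/s.
r = mv/(qB) = (9.11×10^-31)(3.50×10^6) / [(1×1.60×10^-19)(1.67×10^-3)] = 0.0119 m.

r ≈ 11.9 mm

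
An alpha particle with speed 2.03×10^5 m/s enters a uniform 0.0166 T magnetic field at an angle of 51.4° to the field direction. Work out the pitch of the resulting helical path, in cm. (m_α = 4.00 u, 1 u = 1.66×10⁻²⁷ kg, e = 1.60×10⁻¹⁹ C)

pitch ≈ 99.5 cm

The velocity component along B is v∥ = v cos51.4° = 1.27×10^5 m/s.
The cyclotron period T = 2πm/(qB) = 7.85×10^-6 s is set by m, q, B alone.
Pitch = v∥·T = (1.27×10^5)(7.85×10^-6) = 0.995 m.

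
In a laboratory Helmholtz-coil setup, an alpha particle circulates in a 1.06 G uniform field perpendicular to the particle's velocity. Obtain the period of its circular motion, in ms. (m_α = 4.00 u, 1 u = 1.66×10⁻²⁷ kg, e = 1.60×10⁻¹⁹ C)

The cyclotron period is independent of speed: T = 2πm/(qB).
T = 2π(6.64×10^-27) / [(2×1.60×10^-19)(1.06×10^-4)] = 1.23×10^-3 s.

T ≈ 1.23 ms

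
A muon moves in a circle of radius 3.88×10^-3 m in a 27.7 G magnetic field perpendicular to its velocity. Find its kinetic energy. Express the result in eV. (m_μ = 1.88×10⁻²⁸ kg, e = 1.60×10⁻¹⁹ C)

v = qBr/m = (1×1.60×10^-19)(2.77×10^-3)(3.88×10^-3) / (1.88×10^-28) = 9150 m/s.
K = ½mv² = 0.5·(1.88×10^-28)·(9150)² = 7.86×10^-21 J = 0.0492 eV.

K ≈ 0.0492 eV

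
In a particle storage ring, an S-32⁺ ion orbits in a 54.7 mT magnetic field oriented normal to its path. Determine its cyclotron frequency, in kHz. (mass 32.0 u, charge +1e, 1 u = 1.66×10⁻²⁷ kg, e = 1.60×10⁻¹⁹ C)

f ≈ 26.2 kHz

f = qB/(2πm) = (1×1.60×10^-19)(0.0547) / [2π(5.31×10^-26)] = 2.62×10^4 Hz.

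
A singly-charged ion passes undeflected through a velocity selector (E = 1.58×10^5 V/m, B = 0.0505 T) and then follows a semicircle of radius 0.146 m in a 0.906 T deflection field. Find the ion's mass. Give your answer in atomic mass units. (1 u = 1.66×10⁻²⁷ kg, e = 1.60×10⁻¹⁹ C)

m ≈ 4.07 u

v = E/B₁ = 3.13×10^6 m/s.
From r = mv/(qB₂), m = qB₂r/v = (1×1.60×10^-19)(0.906)(0.146) / (3.13×10^6) = 6.76×10^-27 kg.
In atomic mass units: m = 6.76×10^-27 / 1.66×10^-27 = 4.07 u.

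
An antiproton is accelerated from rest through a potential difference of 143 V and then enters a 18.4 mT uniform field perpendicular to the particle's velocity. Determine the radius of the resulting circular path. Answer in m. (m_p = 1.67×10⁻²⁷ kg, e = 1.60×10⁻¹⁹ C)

The kinetic energy gained is K = qV = (1×1.60×10^-19)(143) = 2.29×10^-17 J.
v = √(2K/m) = 1.66×10^5 m/s.
r = mv/(qB) = (1.67×10^-27)(1.66×10^5) / [(1×1.60×10^-19)(0.0184)] = 0.0939 m.

r ≈ 0.0939 m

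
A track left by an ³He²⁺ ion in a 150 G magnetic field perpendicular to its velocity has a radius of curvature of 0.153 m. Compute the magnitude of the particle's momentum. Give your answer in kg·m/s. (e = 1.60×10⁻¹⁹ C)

p ≈ 7.34×10^-22 kg·m/s

Since qvB = mv²/r, the momentum p = mv = qBr.
p = (2×1.60×10^-19)(0.0150)(0.153) = 7.34×10^-22 kg·m/s.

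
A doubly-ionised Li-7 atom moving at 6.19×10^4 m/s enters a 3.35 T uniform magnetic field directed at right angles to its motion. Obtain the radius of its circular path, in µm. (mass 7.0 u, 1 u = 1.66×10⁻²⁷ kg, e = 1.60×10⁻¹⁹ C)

r ≈ 671 µm

The magnetic force provides the centripetal force: qvB = mv²/r, so r = mv/(qB).
r = (1.16×10^-26 kg)(6.19×10^4 m/s) / [(2×1.60×10^-19 C)(3.35 T)] = 6.71×10^-4 m.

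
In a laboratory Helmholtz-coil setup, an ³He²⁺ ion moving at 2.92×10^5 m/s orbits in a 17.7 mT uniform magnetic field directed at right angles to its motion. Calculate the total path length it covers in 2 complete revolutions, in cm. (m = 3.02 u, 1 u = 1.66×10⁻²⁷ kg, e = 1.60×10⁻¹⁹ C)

L ≈ 325 cm

r = mv/(qB) = 0.258 m, so one revolution covers 2πr = 1.62 m.
In 2 revolutions: L = 2·2πr = 3.25 m.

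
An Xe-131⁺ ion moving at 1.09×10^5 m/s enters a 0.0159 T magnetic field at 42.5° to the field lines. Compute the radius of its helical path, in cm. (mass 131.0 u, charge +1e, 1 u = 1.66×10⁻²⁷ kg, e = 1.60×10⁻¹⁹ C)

r ≈ 629 cm

Only the perpendicular component v⊥ = v sin42.5° = 7.36×10^4 m/s is bent by the field.
r = m v⊥ /(qB) = (2.17×10^-25)(7.36×10^4) / [(1×1.60×10^-19)(0.0159)] = 6.29 m.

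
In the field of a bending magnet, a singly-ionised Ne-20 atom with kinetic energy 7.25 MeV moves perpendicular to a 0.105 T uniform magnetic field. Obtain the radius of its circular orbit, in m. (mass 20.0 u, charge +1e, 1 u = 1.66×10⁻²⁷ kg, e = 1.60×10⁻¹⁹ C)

r ≈ 16.5 m

Convert the energy: K = 7.25 MeV = 1.16×10^-12 J.
v = √(2K/m) = √(2·1.16×10^-12/3.32×10^-26) = 8.36×10^6 m/s.
r = mv/(qB) = (3.32×10^-26)(8.36×10^6) / [(1×1.60×10^-19)(0.105)] = 16.5 m.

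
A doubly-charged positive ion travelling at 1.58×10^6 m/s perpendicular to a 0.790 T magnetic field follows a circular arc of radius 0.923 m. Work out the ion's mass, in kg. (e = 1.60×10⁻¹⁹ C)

m ≈ 1.48×10^-25 kg

qvB = mv²/r ⇒ m = qBr/v.
m = (2×1.60×10^-19)(0.790)(0.923) / (1.58×10^6) = 1.48×10^-25 kg.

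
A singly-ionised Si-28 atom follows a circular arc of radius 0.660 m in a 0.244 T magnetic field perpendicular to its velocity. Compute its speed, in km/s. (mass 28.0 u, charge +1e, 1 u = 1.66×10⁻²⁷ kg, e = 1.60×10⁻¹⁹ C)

v ≈ 554 km/s

From qvB = mv²/r, v = qBr/m.
v = (1×1.60×10^-19)(0.244)(0.660) / (4.65×10^-26) = 5.54×10^5 m/s.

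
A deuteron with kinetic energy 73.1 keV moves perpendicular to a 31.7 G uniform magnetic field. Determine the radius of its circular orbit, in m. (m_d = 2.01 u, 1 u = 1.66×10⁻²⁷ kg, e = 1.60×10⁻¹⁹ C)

r ≈ 17.4 m

Convert the energy: K = 73.1 keV = 1.17×10^-14 J.
v = √(2K/m) = √(2·1.17×10^-14/3.34×10^-27) = 2.65×10^6 m/s.
r = mv/(qB) = (3.34×10^-27)(2.65×10^6) / [(1×1.60×10^-19)(3.17×10^-3)] = 17.4 m.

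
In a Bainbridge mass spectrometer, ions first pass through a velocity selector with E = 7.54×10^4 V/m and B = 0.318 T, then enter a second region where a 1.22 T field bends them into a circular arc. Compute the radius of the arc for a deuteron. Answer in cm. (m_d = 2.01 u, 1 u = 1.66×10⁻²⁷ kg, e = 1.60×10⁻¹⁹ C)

r ≈ 0.405 cm

The selector passes v = E/B = 7.54×10^4/0.318 = 2.37×10^5 m/s.
In the deflection region, r = mv/(qB₂) = (3.34×10^-27)(2.37×10^5) / [(1×1.60×10^-19)(1.22)] = 4.05×10^-3 m.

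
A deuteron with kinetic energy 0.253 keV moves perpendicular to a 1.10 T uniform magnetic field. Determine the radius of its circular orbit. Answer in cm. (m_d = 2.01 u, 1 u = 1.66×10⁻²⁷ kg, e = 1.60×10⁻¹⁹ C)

Convert the energy: K = 0.253 keV = 4.05×10^-17 J.
v = √(2K/m) = √(2·4.05×10^-17/3.34×10^-27) = 1.56×10^5 m/s.
r = mv/(qB) = (3.34×10^-27)(1.56×10^5) / [(1×1.60×10^-19)(1.10)] = 2.95×10^-3 m.

r ≈ 0.295 cm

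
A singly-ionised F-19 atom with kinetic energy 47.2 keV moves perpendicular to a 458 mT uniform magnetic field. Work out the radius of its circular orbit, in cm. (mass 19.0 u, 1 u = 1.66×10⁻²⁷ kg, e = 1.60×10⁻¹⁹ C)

r ≈ 29.8 cm

Convert the energy: K = 47.2 keV = 7.55×10^-15 J.
v = √(2K/m) = √(2·7.55×10^-15/3.15×10^-26) = 6.92×10^5 m/s.
r = mv/(qB) = (3.15×10^-26)(6.92×10^5) / [(1×1.60×10^-19)(0.458)] = 0.298 m.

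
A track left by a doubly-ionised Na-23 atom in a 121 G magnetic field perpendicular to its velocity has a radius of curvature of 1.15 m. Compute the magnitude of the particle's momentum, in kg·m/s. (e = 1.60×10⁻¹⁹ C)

p ≈ 4.45×10^-21 kg·m/s

Since qvB = mv²/r, the momentum p = mv = qBr.
p = (2×1.60×10^-19)(0.0121)(1.15) = 4.45×10^-21 kg·m/s.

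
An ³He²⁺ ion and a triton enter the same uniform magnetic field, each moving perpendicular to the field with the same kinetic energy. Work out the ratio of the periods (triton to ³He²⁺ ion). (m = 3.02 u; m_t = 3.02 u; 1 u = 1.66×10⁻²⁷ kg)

T = 2πm/(qB) is independent of speed, so T₂/T₁ = (m₂/q₂)/(m₁/q₁).
T_{triton}/T_{³He²⁺ ion} = (5.01×10^-27/1e) / (5.01×10^-27/2e) = 2.00.

ratio ≈ 2.00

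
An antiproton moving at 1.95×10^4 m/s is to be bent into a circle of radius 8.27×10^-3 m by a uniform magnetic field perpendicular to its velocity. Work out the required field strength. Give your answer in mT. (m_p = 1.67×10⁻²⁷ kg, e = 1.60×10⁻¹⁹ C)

B ≈ 24.6 mT

qvB = mv²/r gives B = mv/(qr).
B = (1.67×10^-27)(1.95×10^4) / [(1×1.60×10^-19)(8.27×10^-3)] = 0.0246 T.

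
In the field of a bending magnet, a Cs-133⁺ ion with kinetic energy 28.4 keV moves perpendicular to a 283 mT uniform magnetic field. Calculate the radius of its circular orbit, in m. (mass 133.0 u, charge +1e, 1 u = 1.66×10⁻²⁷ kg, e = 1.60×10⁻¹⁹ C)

Convert the energy: K = 28.4 keV = 4.54×10^-15 J.
v = √(2K/m) = √(2·4.54×10^-15/2.21×10^-25) = 2.03×10^5 m/s.
r = mv/(qB) = (2.21×10^-25)(2.03×10^5) / [(1×1.60×10^-19)(0.283)] = 0.989 m.

r ≈ 0.989 m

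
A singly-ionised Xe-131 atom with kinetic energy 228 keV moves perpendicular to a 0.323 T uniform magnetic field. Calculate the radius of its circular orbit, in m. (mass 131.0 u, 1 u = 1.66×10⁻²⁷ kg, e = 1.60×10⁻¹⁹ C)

r ≈ 2.44 m

Convert the energy: K = 228 keV = 3.65×10^-14 J.
v = √(2K/m) = √(2·3.65×10^-14/2.17×10^-25) = 5.79×10^5 m/s.
r = mv/(qB) = (2.17×10^-25)(5.79×10^5) / [(1×1.60×10^-19)(0.323)] = 2.44 m.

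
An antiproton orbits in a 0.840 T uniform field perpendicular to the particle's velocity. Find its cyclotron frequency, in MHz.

f = qB/(2πm) = (1×1.60×10^-19)(0.840) / [2π(1.67×10^-27)] = 1.28×10^7 Hz.

f ≈ 12.8 MHz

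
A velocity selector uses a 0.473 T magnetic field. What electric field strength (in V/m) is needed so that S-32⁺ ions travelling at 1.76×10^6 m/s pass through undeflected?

qE = qvB ⇒ E = vB = (1.76×10^6)(0.473) = 8.32×10^5 V/m.

E ≈ 8.32×10^5 V/m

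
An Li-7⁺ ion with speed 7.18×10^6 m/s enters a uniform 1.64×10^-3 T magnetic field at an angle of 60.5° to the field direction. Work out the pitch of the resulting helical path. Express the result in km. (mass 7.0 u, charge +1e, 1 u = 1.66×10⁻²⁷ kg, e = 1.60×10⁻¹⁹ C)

pitch ≈ 0.984 km

The velocity component along B is v∥ = v cos60.5° = 3.54×10^6 m/s.
The cyclotron period T = 2πm/(qB) = 2.78×10^-4 s is set by m, q, B alone.
Pitch = v∥·T = (3.54×10^6)(2.78×10^-4) = 984 m.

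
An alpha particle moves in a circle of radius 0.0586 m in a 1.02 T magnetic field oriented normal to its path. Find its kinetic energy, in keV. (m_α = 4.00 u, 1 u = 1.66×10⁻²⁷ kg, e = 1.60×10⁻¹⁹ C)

K ≈ 172 keV

v = qBr/m = (2×1.60×10^-19)(1.02)(0.0586) / (6.64×10^-27) = 2.88×10^6 m/s.
K = ½mv² = 0.5·(6.64×10^-27)·(2.88×10^6)² = 2.75×10^-14 J = 172 keV.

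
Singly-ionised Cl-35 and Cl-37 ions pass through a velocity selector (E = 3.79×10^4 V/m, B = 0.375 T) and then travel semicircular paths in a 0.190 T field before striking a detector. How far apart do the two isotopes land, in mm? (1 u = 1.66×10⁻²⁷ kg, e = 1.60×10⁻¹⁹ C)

Both emerge at v = E/B₁ = 1.01×10^5 m/s.
r = mv/(qB₂), so r₁ = 0.1932 m and r₂ = 0.2042 m, giving Δr = 0.0110 m.
After a semicircle each ion lands a diameter 2r from the entry slit, so the separation is 2Δr = 0.0221 m.

Δd ≈ 22.1 mm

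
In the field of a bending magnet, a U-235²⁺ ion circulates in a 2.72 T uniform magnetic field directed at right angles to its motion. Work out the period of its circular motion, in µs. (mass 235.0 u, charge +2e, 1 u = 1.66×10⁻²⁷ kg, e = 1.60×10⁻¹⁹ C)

The cyclotron period is independent of speed: T = 2πm/(qB).
T = 2π(3.90×10^-25) / [(2×1.60×10^-19)(2.72)] = 2.82×10^-6 s.

T ≈ 2.82 µs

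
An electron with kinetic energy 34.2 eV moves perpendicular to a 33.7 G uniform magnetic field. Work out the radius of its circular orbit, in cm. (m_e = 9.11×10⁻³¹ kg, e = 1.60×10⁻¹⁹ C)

r ≈ 0.586 cm

Convert the energy: K = 34.2 eV = 5.47×10^-18 J.
v = √(2K/m) = √(2·5.47×10^-18/9.11×10^-31) = 3.47×10^6 m/s.
r = mv/(qB) = (9.11×10^-31)(3.47×10^6) / [(1×1.60×10^-19)(3.37×10^-3)] = 5.86×10^-3 m.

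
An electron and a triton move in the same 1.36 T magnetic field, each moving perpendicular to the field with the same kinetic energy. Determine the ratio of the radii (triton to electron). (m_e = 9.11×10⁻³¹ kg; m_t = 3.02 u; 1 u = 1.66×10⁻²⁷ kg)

r = √(2mK)/(qB) ⇒ at equal K, r ∝ √m/q.
r_{triton}/r_{electron} = 74.2.

ratio ≈ 74.2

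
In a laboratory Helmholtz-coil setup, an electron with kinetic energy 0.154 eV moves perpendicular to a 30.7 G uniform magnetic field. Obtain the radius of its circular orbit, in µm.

r ≈ 431 µm

Convert the energy: K = 0.154 eV = 2.46×10^-20 J.
v = √(2K/m) = √(2·2.46×10^-20/9.11×10^-31) = 2.33×10^5 m/s.
r = mv/(qB) = (9.11×10^-31)(2.33×10^5) / [(1×1.60×10^-19)(3.07×10^-3)] = 4.31×10^-4 m.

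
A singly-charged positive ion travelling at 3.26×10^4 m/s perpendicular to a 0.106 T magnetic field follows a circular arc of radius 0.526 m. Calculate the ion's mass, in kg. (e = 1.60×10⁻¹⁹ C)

qvB = mv²/r ⇒ m = qBr/v.
m = (1×1.60×10^-19)(0.106)(0.526) / (3.26×10^4) = 2.74×10^-25 kg.

m ≈ 2.74×10^-25 kg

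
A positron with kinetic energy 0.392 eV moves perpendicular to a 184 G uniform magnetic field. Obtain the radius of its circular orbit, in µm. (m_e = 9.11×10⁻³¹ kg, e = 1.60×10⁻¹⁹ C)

Convert the energy: K = 0.392 eV = 6.27×10^-20 J.
v = √(2K/m) = √(2·6.27×10^-20/9.11×10^-31) = 3.71×10^5 m/s.
r = mv/(qB) = (9.11×10^-31)(3.71×10^5) / [(1×1.60×10^-19)(0.0184)] = 1.15×10^-4 m.

r ≈ 115 µm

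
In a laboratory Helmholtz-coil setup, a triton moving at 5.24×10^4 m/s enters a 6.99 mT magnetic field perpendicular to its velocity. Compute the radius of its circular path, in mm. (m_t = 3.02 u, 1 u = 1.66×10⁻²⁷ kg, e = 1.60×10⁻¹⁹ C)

r ≈ 235 mm

The magnetic force provides the centripetal force: qvB = mv²/r, so r = mv/(qB).
r = (5.01×10^-27 kg)(5.24×10^4 m/s) / [(1×1.60×10^-19 C)(6.99×10^-3 T)] = 0.235 m.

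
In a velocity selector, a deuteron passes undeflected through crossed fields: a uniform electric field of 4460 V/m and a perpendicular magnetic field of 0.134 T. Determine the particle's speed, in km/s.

For zero net force, qE = qvB, so v = E/B.
v = (4460) / (0.134) = 3.33×10^4 m/s.

v ≈ 33.3 km/s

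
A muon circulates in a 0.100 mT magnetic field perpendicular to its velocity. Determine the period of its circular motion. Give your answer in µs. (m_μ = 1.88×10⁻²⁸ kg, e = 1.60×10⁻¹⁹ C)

The cyclotron period is independent of speed: T = 2πm/(qB).
T = 2π(1.88×10^-28) / [(1×1.60×10^-19)(1.00×10^-4)] = 7.38×10^-5 s.

T ≈ 73.8 µs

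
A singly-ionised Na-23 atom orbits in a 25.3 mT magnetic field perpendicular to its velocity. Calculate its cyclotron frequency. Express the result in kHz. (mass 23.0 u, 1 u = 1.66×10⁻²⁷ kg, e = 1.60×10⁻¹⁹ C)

f = qB/(2πm) = (1×1.60×10^-19)(0.0253) / [2π(3.82×10^-26)] = 1.69×10^4 Hz.

f ≈ 16.9 kHz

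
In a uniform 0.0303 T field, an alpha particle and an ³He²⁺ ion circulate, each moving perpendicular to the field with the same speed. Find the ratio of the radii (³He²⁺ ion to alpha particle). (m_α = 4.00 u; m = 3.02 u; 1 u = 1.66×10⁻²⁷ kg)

r = mv/(qB) ⇒ at equal v, r ∝ m/q.
r_{³He²⁺ ion}/r_{alpha particle} = 0.755.

ratio ≈ 0.755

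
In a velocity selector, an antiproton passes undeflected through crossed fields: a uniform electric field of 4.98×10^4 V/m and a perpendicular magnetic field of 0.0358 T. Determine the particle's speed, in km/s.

For zero net force, qE = qvB, so v = E/B.
v = (4.98×10^4) / (0.0358) = 1.39×10^6 m/s.

v ≈ 1390 km/s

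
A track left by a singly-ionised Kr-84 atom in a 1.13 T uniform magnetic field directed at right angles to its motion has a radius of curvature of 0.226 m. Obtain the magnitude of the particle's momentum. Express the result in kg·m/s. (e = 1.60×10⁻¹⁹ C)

Since qvB = mv²/r, the momentum p = mv = qBr.
p = (1×1.60×10^-19)(1.13)(0.226) = 4.09×10^-20 kg·m/s.

p ≈ 4.09×10^-20 kg·m/s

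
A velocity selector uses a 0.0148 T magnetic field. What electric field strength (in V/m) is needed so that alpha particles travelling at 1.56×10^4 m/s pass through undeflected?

qE = qvB ⇒ E = vB = (1.56×10^4)(0.0148) = 231 V/m.

E ≈ 231 V/m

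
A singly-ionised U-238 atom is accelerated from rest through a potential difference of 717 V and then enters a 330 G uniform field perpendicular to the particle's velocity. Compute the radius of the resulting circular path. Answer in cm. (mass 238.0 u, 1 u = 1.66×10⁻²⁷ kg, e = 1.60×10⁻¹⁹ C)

The kinetic energy gained is K = qV = (1×1.60×10^-19)(717) = 1.15×10^-16 J.
v = √(2K/m) = 2.41×10^4 m/s.
r = mv/(qB) = (3.95×10^-25)(2.41×10^4) / [(1×1.60×10^-19)(0.0330)] = 1.80 m.

r ≈ 180 cm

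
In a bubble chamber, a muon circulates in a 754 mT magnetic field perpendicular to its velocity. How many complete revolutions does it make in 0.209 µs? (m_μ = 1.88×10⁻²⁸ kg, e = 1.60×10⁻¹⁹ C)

T = 2πm/(qB) = 2π(1.88×10^-28) / [(1×1.60×10^-19)(0.754)] = 9.7914×10^-9 s.
N = t/T = 2.09×10^-7 / 9.7914×10^-9 ≈ 21.35, so 21 complete revolutions.

N = 21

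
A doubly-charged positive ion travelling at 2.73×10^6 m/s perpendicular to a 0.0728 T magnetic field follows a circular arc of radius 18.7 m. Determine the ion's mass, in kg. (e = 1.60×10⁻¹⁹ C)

m ≈ 1.60×10^-25 kg

qvB = mv²/r ⇒ m = qBr/v.
m = (2×1.60×10^-19)(0.0728)(18.7) / (2.73×10^6) = 1.60×10^-25 kg.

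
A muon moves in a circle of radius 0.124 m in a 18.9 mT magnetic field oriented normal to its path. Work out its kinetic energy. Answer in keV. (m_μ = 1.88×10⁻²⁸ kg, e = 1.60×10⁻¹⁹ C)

v = qBr/m = (1×1.60×10^-19)(0.0189)(0.124) / (1.88×10^-28) = 1.99×10^6 m/s.
K = ½mv² = 0.5·(1.88×10^-28)·(1.99×10^6)² = 3.74×10^-16 J = 2.34 keV.

K ≈ 2.34 keV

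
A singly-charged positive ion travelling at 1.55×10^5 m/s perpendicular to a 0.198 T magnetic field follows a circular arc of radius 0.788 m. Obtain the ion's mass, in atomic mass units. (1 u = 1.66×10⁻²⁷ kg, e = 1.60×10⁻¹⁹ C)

qvB = mv²/r ⇒ m = qBr/v.
m = (1×1.60×10^-19)(0.198)(0.788) / (1.55×10^5) = 1.61×10^-25 kg = 97.0 u.

m ≈ 97.0 u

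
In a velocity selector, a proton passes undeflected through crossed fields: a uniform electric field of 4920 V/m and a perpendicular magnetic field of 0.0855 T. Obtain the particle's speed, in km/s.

v ≈ 57.5 km/s

For zero net force, qE = qvB, so v = E/B.
v = (4920) / (0.0855) = 5.75×10^4 m/s.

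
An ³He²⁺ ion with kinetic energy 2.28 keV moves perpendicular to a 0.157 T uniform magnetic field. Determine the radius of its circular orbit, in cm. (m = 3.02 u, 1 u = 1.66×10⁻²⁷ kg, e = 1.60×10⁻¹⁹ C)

r ≈ 3.81 cm

Convert the energy: K = 2.28 keV = 3.65×10^-16 J.
v = √(2K/m) = √(2·3.65×10^-16/5.01×10^-27) = 3.81×10^5 m/s.
r = mv/(qB) = (5.01×10^-27)(3.81×10^5) / [(2×1.60×10^-19)(0.157)] = 0.0381 m.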